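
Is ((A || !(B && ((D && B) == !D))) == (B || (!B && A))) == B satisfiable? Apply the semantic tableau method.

Satisfiable

Initial set: {(((A || !(B && ((D && B) == !D))) == (B || (!B && A))) == B)}.
(((A || !(B && ((D && B) == !D))) == (B || (!B && A))) == B): β-rule — branch into ((A || !(B && ((D && B) == !D))) == (B || (!B && A))), B  //  !((A || !(B && ((D && B) == !D))) == (B || (!B && A))), !B.
  branch 1 (add ((A || !(B && ((D && B) == !D))) == (B || (!B && A))), B):
    ((A || !(B && ((D && B) == !D))) == (B || (!B && A))): β-rule — branch into (A || !(B && ((D && B) == !D))), (B || (!B && A))  //  !(A || !(B && ((D && B) == !D))), !(B || (!B && A)).
      branch 1.1 (add (A || !(B && ((D && B) == !D))), (B || (!B && A))):
        (A || !(B && ((D && B) == !D))): β-rule — branch into A  //  !(B && ((D && B) == !D)).
          branch 1.1.1 (add A):
            (B || (!B && A)): β-rule — branch into B  //  (!B && A).
              branch 1.1.1.1 (add B):
                ○ open, literals {A=T, B=T}.
              branch 1.1.1.2 (add (!B && A)):
                (!B && A): α-rule — add !B, A.
                × closes — contains both B and !B.
          branch 1.1.2 (add !(B && ((D && B) == !D))):
            (B || (!B && A)): β-rule — branch into B  //  (!B && A).
              branch 1.1.2.1 (add B):
                !(B && ((D && B) == !D)): β-rule — branch into !B  //  !((D && B) == !D).
                  branch 1.1.2.1.1 (add !B):
                    × closes — contains both B and !B.
                  branch 1.1.2.1.2 (add !((D && B) == !D)):
                    !((D && B) == !D): β-rule — branch into (D && B), !!D  //  !(D && B), !D.
                      branch 1.1.2.1.2.1 (add (D && B), !!D):
                        (D && B): α-rule — add D, B.
                        ○ open, literals {B=T, D=T}.
                      branch 1.1.2.1.2.2 (add !(D && B), !D):
                        !(D && B): β-rule — branch into !D  //  !B.
                          branch 1.1.2.1.2.2.1 (add !D):
                            ○ open, literals {B=T, D=F}.
                          branch 1.1.2.1.2.2.2 (add !B):
                            × closes — contains both B and !B.
              branch 1.1.2.2 (add (!B && A)):
                (!B && A): α-rule — add !B, A.
                × closes — contains both B and !B.
      branch 1.2 (add !(A || !(B && ((D && B) == !D))), !(B || (!B && A))):
        !(A || !(B && ((D && B) == !D))): α-rule — add !A, !!(B && ((D && B) == !D)).
        !(B || (!B && A)): α-rule — add !B, !(!B && A).
        × closes — contains both B and !B.
  branch 2 (add !((A || !(B && ((D && B) == !D))) == (B || (!B && A))), !B):
    !((A || !(B && ((D && B) == !D))) == (B || (!B && A))): β-rule — branch into (A || !(B && ((D && B) == !D))), !(B || (!B && A))  //  !(A || !(B && ((D && B) == !D))), (B || (!B && A)).
      branch 2.1 (add (A || !(B && ((D && B) == !D))), !(B || (!B && A))):
        !(B || (!B && A)): α-rule — add !B, !(!B && A).
        (A || !(B && ((D && B) == !D))): β-rule — branch into A  //  !(B && ((D && B) == !D)).
          branch 2.1.1 (add A):
            !(!B && A): β-rule — branch into !!B  //  !A.
              branch 2.1.1.1 (add !!B):
                × closes — contains both B and !B.
              branch 2.1.1.2 (add !A):
                × closes — contains both A and !A.
          branch 2.1.2 (add !(B && ((D && B) == !D))):
            !(!B && A): β-rule — branch into !!B  //  !A.
              branch 2.1.2.1 (add !!B):
                × closes — contains both B and !B.
              branch 2.1.2.2 (add !A):
                !(B && ((D && B) == !D)): β-rule — branch into !B  //  !((D && B) == !D).
                  branch 2.1.2.2.1 (add !B):
                    ○ open, literals {A=F, B=F}.
                  branch 2.1.2.2.2 (add !((D && B) == !D)):
                    !((D && B) == !D): β-rule — branch into (D && B), !!D  //  !(D && B), !D.
                      branch 2.1.2.2.2.1 (add (D && B), !!D):
                        (D && B): α-rule — add D, B.
                        × closes — contains both B and !B.
                      branch 2.1.2.2.2.2 (add !(D && B), !D):
                        !(D && B): β-rule — branch into !D  //  !B.
                          branch 2.1.2.2.2.2.1 (add !D):
                            ○ open, literals {A=F, B=F, D=F}.
                          branch 2.1.2.2.2.2.2 (add !B):
                            ○ open, literals {A=F, B=F, D=F}.
      branch 2.2 (add !(A || !(B && ((D && B) == !D))), (B || (!B && A))):
        !(A || !(B && ((D && B) == !D))): α-rule — add !A, !!(B && ((D && B) == !D)).
        !!(B && ((D && B) == !D)): α-rule — add B, ((D && B) == !D).
        × closes — contains both B and !B.
10 branches closed, 6 open.
An open branch gives a satisfying assignment: A=T, B=T.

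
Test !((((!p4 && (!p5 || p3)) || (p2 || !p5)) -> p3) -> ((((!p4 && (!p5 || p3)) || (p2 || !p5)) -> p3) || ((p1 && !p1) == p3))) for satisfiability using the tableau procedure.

Initial set: {!((((!p4 && (!p5 || p3)) || (p2 || !p5)) -> p3) -> ((((!p4 && (!p5 || p3)) || (p2 || !p5)) -> p3) || ((p1 && !p1) == p3)))}.
!((((!p4 && (!p5 || p3)) || (p2 || !p5)) -> p3) -> ((((!p4 && (!p5 || p3)) || (p2 || !p5)) -> p3) || ((p1 && !p1) == p3))): α-rule — add (((!p4 && (!p5 || p3)) || (p2 || !p5)) -> p3), !((((!p4 && (!p5 || p3)) || (p2 || !p5)) -> p3) || ((p1 && !p1) == p3)).
!((((!p4 && (!p5 || p3)) || (p2 || !p5)) -> p3) || ((p1 && !p1) == p3)): α-rule — add !(((!p4 && (!p5 || p3)) || (p2 || !p5)) -> p3), !((p1 && !p1) == p3).
!(((!p4 && (!p5 || p3)) || (p2 || !p5)) -> p3): α-rule — add ((!p4 && (!p5 || p3)) || (p2 || !p5)), !p3.
(((!p4 && (!p5 || p3)) || (p2 || !p5)) -> p3): β-rule — branch into !((!p4 && (!p5 || p3)) || (p2 || !p5))  //  p3.
  branch 1 (add !((!p4 && (!p5 || p3)) || (p2 || !p5))):
    !((!p4 && (!p5 || p3)) || (p2 || !p5)): α-rule — add !(!p4 && (!p5 || p3)), !(p2 || !p5).
    !(p2 || !p5): α-rule — add !p2, !!p5.
    !((p1 && !p1) == p3): β-rule — branch into (p1 && !p1), !p3  //  !(p1 && !p1), p3.
      branch 1.1 (add (p1 && !p1), !p3):
        (p1 && !p1): α-rule — add p1, !p1.
        × closes — contains both p1 and !p1.
      branch 1.2 (add !(p1 && !p1), p3):
        × closes — contains both p3 and !p3.
  branch 2 (add p3):
    × closes — contains both p3 and !p3.
All 3 branches close.
Every branch closed; the formula is unsatisfiable.

Unsatisfiable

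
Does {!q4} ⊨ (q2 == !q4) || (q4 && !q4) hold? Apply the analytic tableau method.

Initial set: {!q4; !((q2 == !q4) || (q4 && !q4))}.
!((q2 == !q4) || (q4 && !q4)): α-rule — add !(q2 == !q4), !(q4 && !q4).
!(q2 == !q4): β-rule — branch into q2, !!q4  //  !q2, !q4.
  branch 1 (add q2, !!q4):
    × closes — contains both q4 and !q4.
  branch 2 (add !q2, !q4):
    !(q4 && !q4): β-rule — branch into !q4  //  !!q4.
      branch 2.1 (add !q4):
        ○ open, literals {q2=F, q4=F}.
      branch 2.2 (add !!q4):
        × closes — contains both q4 and !q4.
2 branches closed, 1 open.
An open branch gives a countermodel: q2=F, q4=F (unmentioned atoms arbitrary); the premises hold there but the conclusion fails.

No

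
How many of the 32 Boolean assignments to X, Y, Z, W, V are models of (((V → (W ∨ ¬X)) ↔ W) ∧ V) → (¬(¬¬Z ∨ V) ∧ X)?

20

Initial set: {((((V → (W ∨ ¬X)) ↔ W) ∧ V) → (¬(¬¬Z ∨ V) ∧ X))}.
((((V → (W ∨ ¬X)) ↔ W) ∧ V) → (¬(¬¬Z ∨ V) ∧ X)): β-rule — branch into ¬(((V → (W ∨ ¬X)) ↔ W) ∧ V)  //  (¬(¬¬Z ∨ V) ∧ X).
  branch 1 (add ¬(((V → (W ∨ ¬X)) ↔ W) ∧ V)):
    ¬(((V → (W ∨ ¬X)) ↔ W) ∧ V): β-rule — branch into ¬((V → (W ∨ ¬X)) ↔ W)  //  ¬V.
      branch 1.1 (add ¬((V → (W ∨ ¬X)) ↔ W)):
        ¬((V → (W ∨ ¬X)) ↔ W): β-rule — branch into (V → (W ∨ ¬X)), ¬W  //  ¬(V → (W ∨ ¬X)), W.
          branch 1.1.1 (add (V → (W ∨ ¬X)), ¬W):
            (V → (W ∨ ¬X)): β-rule — branch into ¬V  //  (W ∨ ¬X).
              branch 1.1.1.1 (add ¬V):
                ○ open, literals {V=F, W=F}.
              branch 1.1.1.2 (add (W ∨ ¬X)):
                (W ∨ ¬X): β-rule — branch into W  //  ¬X.
                  branch 1.1.1.2.1 (add W):
                    × closes — contains both W and ¬W.
                  branch 1.1.1.2.2 (add ¬X):
                    ○ open, literals {W=F, X=F}.
          branch 1.1.2 (add ¬(V → (W ∨ ¬X)), W):
            ¬(V → (W ∨ ¬X)): α-rule — add V, ¬(W ∨ ¬X).
            ¬(W ∨ ¬X): α-rule — add ¬W, ¬¬X.
            × closes — contains both W and ¬W.
      branch 1.2 (add ¬V):
        ○ open, literals {V=F}.
  branch 2 (add (¬(¬¬Z ∨ V) ∧ X)):
    (¬(¬¬Z ∨ V) ∧ X): α-rule — add ¬(¬¬Z ∨ V), X.
    ¬(¬¬Z ∨ V): α-rule — add ¬¬¬Z, ¬V.
    ¬¬¬Z: drop double negation, giving ¬Z.
    ○ open, literals {V=F, X=T, Z=F}.
2 branches closed, 4 open.
Each open branch fixes some atoms; the unmentioned ones are free. Counting distinct full assignments: branch {V=F, W=F} (X, Y, Z) contributes 8 new; branch {W=F, X=F} (Y, Z, V) contributes 4 new; branch {V=F} (X, Y, Z, W) contributes 8 new; branch {V=F, X=T, Z=F} (Y, W) contributes 0 new. Total: 20.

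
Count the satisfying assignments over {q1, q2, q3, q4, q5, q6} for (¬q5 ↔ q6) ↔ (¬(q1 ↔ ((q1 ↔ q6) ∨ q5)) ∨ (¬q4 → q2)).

28

Initial set: {((¬q5 ↔ q6) ↔ (¬(q1 ↔ ((q1 ↔ q6) ∨ q5)) ∨ (¬q4 → q2)))}.
((¬q5 ↔ q6) ↔ (¬(q1 ↔ ((q1 ↔ q6) ∨ q5)) ∨ (¬q4 → q2))): β-rule — branch into (¬q5 ↔ q6), (¬(q1 ↔ ((q1 ↔ q6) ∨ q5)) ∨ (¬q4 → q2))  //  ¬(¬q5 ↔ q6), ¬(¬(q1 ↔ ((q1 ↔ q6) ∨ q5)) ∨ (¬q4 → q2)).
  branch 1 (add (¬q5 ↔ q6), (¬(q1 ↔ ((q1 ↔ q6) ∨ q5)) ∨ (¬q4 → q2))):
    (¬q5 ↔ q6): β-rule — branch into ¬q5, q6  //  ¬¬q5, ¬q6.
      branch 1.1 (add ¬q5, q6):
        (¬(q1 ↔ ((q1 ↔ q6) ∨ q5)) ∨ (¬q4 → q2)): β-rule — branch into ¬(q1 ↔ ((q1 ↔ q6) ∨ q5))  //  (¬q4 → q2).
          branch 1.1.1 (add ¬(q1 ↔ ((q1 ↔ q6) ∨ q5))):
            ¬(q1 ↔ ((q1 ↔ q6) ∨ q5)): β-rule — branch into q1, ¬((q1 ↔ q6) ∨ q5)  //  ¬q1, ((q1 ↔ q6) ∨ q5).
              branch 1.1.1.1 (add q1, ¬((q1 ↔ q6) ∨ q5)):
                ¬((q1 ↔ q6) ∨ q5): α-rule — add ¬(q1 ↔ q6), ¬q5.
                ¬(q1 ↔ q6): β-rule — branch into q1, ¬q6  //  ¬q1, q6.
                  branch 1.1.1.1.1 (add q1, ¬q6):
                    × closes — contains both q6 and ¬q6.
                  branch 1.1.1.1.2 (add ¬q1, q6):
                    × closes — contains both q1 and ¬q1.
              branch 1.1.1.2 (add ¬q1, ((q1 ↔ q6) ∨ q5)):
                ((q1 ↔ q6) ∨ q5): β-rule — branch into (q1 ↔ q6)  //  q5.
                  branch 1.1.1.2.1 (add (q1 ↔ q6)):
                    (q1 ↔ q6): β-rule — branch into q1, q6  //  ¬q1, ¬q6.
                      branch 1.1.1.2.1.1 (add q1, q6):
                        × closes — contains both q1 and ¬q1.
                      branch 1.1.1.2.1.2 (add ¬q1, ¬q6):
                        × closes — contains both q6 and ¬q6.
                  branch 1.1.1.2.2 (add q5):
                    × closes — contains both q5 and ¬q5.
          branch 1.1.2 (add (¬q4 → q2)):
            (¬q4 → q2): β-rule — branch into ¬¬q4  //  q2.
              branch 1.1.2.1 (add ¬¬q4):
                ○ open, literals {q4=T, q5=F, q6=T}.
              branch 1.1.2.2 (add q2):
                ○ open, literals {q2=T, q5=F, q6=T}.
      branch 1.2 (add ¬¬q5, ¬q6):
        (¬(q1 ↔ ((q1 ↔ q6) ∨ q5)) ∨ (¬q4 → q2)): β-rule — branch into ¬(q1 ↔ ((q1 ↔ q6) ∨ q5))  //  (¬q4 → q2).
          branch 1.2.1 (add ¬(q1 ↔ ((q1 ↔ q6) ∨ q5))):
            ¬(q1 ↔ ((q1 ↔ q6) ∨ q5)): β-rule — branch into q1, ¬((q1 ↔ q6) ∨ q5)  //  ¬q1, ((q1 ↔ q6) ∨ q5).
              branch 1.2.1.1 (add q1, ¬((q1 ↔ q6) ∨ q5)):
                ¬((q1 ↔ q6) ∨ q5): α-rule — add ¬(q1 ↔ q6), ¬q5.
                × closes — contains both q5 and ¬q5.
              branch 1.2.1.2 (add ¬q1, ((q1 ↔ q6) ∨ q5)):
                ((q1 ↔ q6) ∨ q5): β-rule — branch into (q1 ↔ q6)  //  q5.
                  branch 1.2.1.2.1 (add (q1 ↔ q6)):
                    (q1 ↔ q6): β-rule — branch into q1, q6  //  ¬q1, ¬q6.
                      branch 1.2.1.2.1.1 (add q1, q6):
                        × closes — contains both q1 and ¬q1.
                      branch 1.2.1.2.1.2 (add ¬q1, ¬q6):
                        ○ open, literals {q1=F, q5=T, q6=F}.
                  branch 1.2.1.2.2 (add q5):
                    ○ open, literals {q1=F, q5=T, q6=F}.
          branch 1.2.2 (add (¬q4 → q2)):
            (¬q4 → q2): β-rule — branch into ¬¬q4  //  q2.
              branch 1.2.2.1 (add ¬¬q4):
                ○ open, literals {q4=T, q5=T, q6=F}.
              branch 1.2.2.2 (add q2):
                ○ open, literals {q2=T, q5=T, q6=F}.
  branch 2 (add ¬(¬q5 ↔ q6), ¬(¬(q1 ↔ ((q1 ↔ q6) ∨ q5)) ∨ (¬q4 → q2))):
    ¬(¬(q1 ↔ ((q1 ↔ q6) ∨ q5)) ∨ (¬q4 → q2)): α-rule — add ¬¬(q1 ↔ ((q1 ↔ q6) ∨ q5)), ¬(¬q4 → q2).
    ¬(¬q4 → q2): α-rule — add ¬q4, ¬q2.
    ¬(¬q5 ↔ q6): β-rule — branch into ¬q5, ¬q6  //  ¬¬q5, q6.
      branch 2.1 (add ¬q5, ¬q6):
        ¬¬(q1 ↔ ((q1 ↔ q6) ∨ q5)): β-rule — branch into q1, ((q1 ↔ q6) ∨ q5)  //  ¬q1, ¬((q1 ↔ q6) ∨ q5).
          branch 2.1.1 (add q1, ((q1 ↔ q6) ∨ q5)):
            ((q1 ↔ q6) ∨ q5): β-rule — branch into (q1 ↔ q6)  //  q5.
              branch 2.1.1.1 (add (q1 ↔ q6)):
                (q1 ↔ q6): β-rule — branch into q1, q6  //  ¬q1, ¬q6.
                  branch 2.1.1.1.1 (add q1, q6):
                    × closes — contains both q6 and ¬q6.
                  branch 2.1.1.1.2 (add ¬q1, ¬q6):
                    × closes — contains both q1 and ¬q1.
              branch 2.1.1.2 (add q5):
                × closes — contains both q5 and ¬q5.
          branch 2.1.2 (add ¬q1, ¬((q1 ↔ q6) ∨ q5)):
            ¬((q1 ↔ q6) ∨ q5): α-rule — add ¬(q1 ↔ q6), ¬q5.
            ¬(q1 ↔ q6): β-rule — branch into q1, ¬q6  //  ¬q1, q6.
              branch 2.1.2.1 (add q1, ¬q6):
                × closes — contains both q1 and ¬q1.
              branch 2.1.2.2 (add ¬q1, q6):
                × closes — contains both q6 and ¬q6.
      branch 2.2 (add ¬¬q5, q6):
        ¬¬(q1 ↔ ((q1 ↔ q6) ∨ q5)): β-rule — branch into q1, ((q1 ↔ q6) ∨ q5)  //  ¬q1, ¬((q1 ↔ q6) ∨ q5).
          branch 2.2.1 (add q1, ((q1 ↔ q6) ∨ q5)):
            ((q1 ↔ q6) ∨ q5): β-rule — branch into (q1 ↔ q6)  //  q5.
              branch 2.2.1.1 (add (q1 ↔ q6)):
                (q1 ↔ q6): β-rule — branch into q1, q6  //  ¬q1, ¬q6.
                  branch 2.2.1.1.1 (add q1, q6):
                    ○ open, literals {q1=T, q2=F, q4=F, q5=T, q6=T}.
                  branch 2.2.1.1.2 (add ¬q1, ¬q6):
                    × closes — contains both q1 and ¬q1.
              branch 2.2.1.2 (add q5):
                ○ open, literals {q1=T, q2=F, q4=F, q5=T, q6=T}.
          branch 2.2.2 (add ¬q1, ¬((q1 ↔ q6) ∨ q5)):
            ¬((q1 ↔ q6) ∨ q5): α-rule — add ¬(q1 ↔ q6), ¬q5.
            × closes — contains both q5 and ¬q5.
14 branches closed, 8 open.
Each open branch fixes some atoms; the unmentioned ones are free. Counting distinct full assignments: branch {q4=T, q5=F, q6=T} (q1, q2, q3) contributes 8 new; branch {q2=T, q5=F, q6=T} (q1, q3, q4) contributes 4 new; branch {q1=F, q5=T, q6=F} (q2, q3, q4) contributes 8 new; branch {q1=F, q5=T, q6=F} (q2, q3, q4) contributes 0 new; branch {q4=T, q5=T, q6=F} (q1, q2, q3) contributes 4 new; branch {q2=T, q5=T, q6=F} (q1, q3, q4) contributes 2 new; branch {q1=T, q2=F, q4=F, q5=T, q6=T} (q3) contributes 2 new; branch {q1=T, q2=F, q4=F, q5=T, q6=T} (q3) contributes 0 new. Total: 28.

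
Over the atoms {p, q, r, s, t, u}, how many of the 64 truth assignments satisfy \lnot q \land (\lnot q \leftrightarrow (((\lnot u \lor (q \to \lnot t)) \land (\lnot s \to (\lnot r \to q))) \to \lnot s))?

Initial set: {T (\lnot q \land (\lnot q \leftrightarrow (((\lnot u \lor (q \to \lnot t)) \land (\lnot s \to (\lnot r \to q))) \to \lnot s)))}.
T (\lnot q \land (\lnot q \leftrightarrow (((\lnot u \lor (q \to \lnot t)) \land (\lnot s \to (\lnot r \to q))) \to \lnot s))): α-rule — add T \lnot q, T (\lnot q \leftrightarrow (((\lnot u \lor (q \to \lnot t)) \land (\lnot s \to (\lnot r \to q))) \to \lnot s)).
T (\lnot q \leftrightarrow (((\lnot u \lor (q \to \lnot t)) \land (\lnot s \to (\lnot r \to q))) \to \lnot s)): β-rule — branch into T \lnot q, T (((\lnot u \lor (q \to \lnot t)) \land (\lnot s \to (\lnot r \to q))) \to \lnot s)  //  F \lnot q, F (((\lnot u \lor (q \to \lnot t)) \land (\lnot s \to (\lnot r \to q))) \to \lnot s).
  branch 1 (add T \lnot q, T (((\lnot u \lor (q \to \lnot t)) \land (\lnot s \to (\lnot r \to q))) \to \lnot s)):
    T (((\lnot u \lor (q \to \lnot t)) \land (\lnot s \to (\lnot r \to q))) \to \lnot s): β-rule — branch into F ((\lnot u \lor (q \to \lnot t)) \land (\lnot s \to (\lnot r \to q)))  //  T \lnot s.
      branch 1.1 (add F ((\lnot u \lor (q \to \lnot t)) \land (\lnot s \to (\lnot r \to q)))):
        F ((\lnot u \lor (q \to \lnot t)) \land (\lnot s \to (\lnot r \to q))): β-rule — branch into F (\lnot u \lor (q \to \lnot t))  //  F (\lnot s \to (\lnot r \to q)).
          branch 1.1.1 (add F (\lnot u \lor (q \to \lnot t))):
            F (\lnot u \lor (q \to \lnot t)): α-rule — add F \lnot u, F (q \to \lnot t).
            F (q \to \lnot t): α-rule — add T q, F \lnot t.
            × closes — contains both q and \lnot q.
          branch 1.1.2 (add F (\lnot s \to (\lnot r \to q))):
            F (\lnot s \to (\lnot r \to q)): α-rule — add T \lnot s, F (\lnot r \to q).
            F (\lnot r \to q): α-rule — add T \lnot r, F q.
            ○ open, literals {q=F, r=F, s=F}.
      branch 1.2 (add T \lnot s):
        ○ open, literals {q=F, s=F}.
  branch 2 (add F \lnot q, F (((\lnot u \lor (q \to \lnot t)) \land (\lnot s \to (\lnot r \to q))) \to \lnot s)):
    × closes — contains both q and \lnot q.
2 branches closed, 2 open.
Each open branch fixes some atoms; the unmentioned ones are free. Counting distinct full assignments: branch {q=F, r=F, s=F} (p, t, u) contributes 8 new; branch {q=F, s=F} (p, r, t, u) contributes 8 new. Total: 16.

16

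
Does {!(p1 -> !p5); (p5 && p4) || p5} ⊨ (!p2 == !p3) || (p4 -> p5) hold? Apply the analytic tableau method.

Yes

Initial set: {!(p1 -> !p5); ((p5 && p4) || p5); !((!p2 == !p3) || (p4 -> p5))}.
!(p1 -> !p5): α-rule — add p1, !!p5.
!((!p2 == !p3) || (p4 -> p5)): α-rule — add !(!p2 == !p3), !(p4 -> p5).
!(p4 -> p5): α-rule — add p4, !p5.
× closes — contains both p5 and !p5.
All 1 branch closes.
Every branch closed, so the premises entail the conclusion.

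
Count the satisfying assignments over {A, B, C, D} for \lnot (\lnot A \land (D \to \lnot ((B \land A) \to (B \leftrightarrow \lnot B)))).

Initial set: {\lnot (\lnot A \land (D \to \lnot ((B \land A) \to (B \leftrightarrow \lnot B))))}.
\lnot (\lnot A \land (D \to \lnot ((B \land A) \to (B \leftrightarrow \lnot B)))): β-rule — branch into \lnot \lnot A  //  \lnot (D \to \lnot ((B \land A) \to (B \leftrightarrow \lnot B))).
  branch 1 (add \lnot \lnot A):
    ○ open, literals {A=1}.
  branch 2 (add \lnot (D \to \lnot ((B \land A) \to (B \leftrightarrow \lnot B)))):
    \lnot (D \to \lnot ((B \land A) \to (B \leftrightarrow \lnot B))): α-rule — add D, \lnot \lnot ((B \land A) \to (B \leftrightarrow \lnot B)).
    \lnot \lnot ((B \land A) \to (B \leftrightarrow \lnot B)): β-rule — branch into \lnot (B \land A)  //  (B \leftrightarrow \lnot B).
      branch 2.1 (add \lnot (B \land A)):
        \lnot (B \land A): β-rule — branch into \lnot B  //  \lnot A.
          branch 2.1.1 (add \lnot B):
            ○ open, literals {B=0, D=1}.
          branch 2.1.2 (add \lnot A):
            ○ open, literals {A=0, D=1}.
      branch 2.2 (add (B \leftrightarrow \lnot B)):
        (B \leftrightarrow \lnot B): β-rule — branch into B, \lnot B  //  \lnot B, \lnot \lnot B.
          branch 2.2.1 (add B, \lnot B):
            × closes — contains both B and \lnot B.
          branch 2.2.2 (add \lnot B, \lnot \lnot B):
            × closes — contains both B and \lnot B.
2 branches closed, 3 open.
Each open branch fixes some atoms; the unmentioned ones are free. Counting distinct full assignments: branch {A=1} (B, C, D) contributes 8 new; branch {B=0, D=1} (A, C) contributes 2 new; branch {A=0, D=1} (B, C) contributes 2 new. Total: 12.

12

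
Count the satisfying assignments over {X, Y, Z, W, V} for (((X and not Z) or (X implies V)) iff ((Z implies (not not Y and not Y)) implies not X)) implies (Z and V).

Initial set: {((((X and not Z) or (X implies V)) iff ((Z implies (not not Y and not Y)) implies not X)) implies (Z and V))}.
((((X and not Z) or (X implies V)) iff ((Z implies (not not Y and not Y)) implies not X)) implies (Z and V)): β-rule — branch into not (((X and not Z) or (X implies V)) iff ((Z implies (not not Y and not Y)) implies not X))  //  (Z and V).
  branch 1 (add not (((X and not Z) or (X implies V)) iff ((Z implies (not not Y and not Y)) implies not X))):
    not (((X and not Z) or (X implies V)) iff ((Z implies (not not Y and not Y)) implies not X)): β-rule — branch into ((X and not Z) or (X implies V)), not ((Z implies (not not Y and not Y)) implies not X)  //  not ((X and not Z) or (X implies V)), ((Z implies (not not Y and not Y)) implies not X).
      branch 1.1 (add ((X and not Z) or (X implies V)), not ((Z implies (not not Y and not Y)) implies not X)):
        not ((Z implies (not not Y and not Y)) implies not X): α-rule — add (Z implies (not not Y and not Y)), not not X.
        ((X and not Z) or (X implies V)): β-rule — branch into (X and not Z)  //  (X implies V).
          branch 1.1.1 (add (X and not Z)):
            (X and not Z): α-rule — add X, not Z.
            (Z implies (not not Y and not Y)): β-rule — branch into not Z  //  (not not Y and not Y).
              branch 1.1.1.1 (add not Z):
                ○ open, literals {X=true, Z=false}.
              branch 1.1.1.2 (add (not not Y and not Y)):
                (not not Y and not Y): α-rule — add not not Y, not Y.
                not not Y: drop double negation, giving Y.
                × closes — contains both Y and not Y.
          branch 1.1.2 (add (X implies V)):
            (Z implies (not not Y and not Y)): β-rule — branch into not Z  //  (not not Y and not Y).
              branch 1.1.2.1 (add not Z):
                (X implies V): β-rule — branch into not X  //  V.
                  branch 1.1.2.1.1 (add not X):
                    × closes — contains both X and not X.
                  branch 1.1.2.1.2 (add V):
                    ○ open, literals {V=true, X=true, Z=false}.
              branch 1.1.2.2 (add (not not Y and not Y)):
                (not not Y and not Y): α-rule — add not not Y, not Y.
                not not Y: drop double negation, giving Y.
                × closes — contains both Y and not Y.
      branch 1.2 (add not ((X and not Z) or (X implies V)), ((Z implies (not not Y and not Y)) implies not X)):
        not ((X and not Z) or (X implies V)): α-rule — add not (X and not Z), not (X implies V).
        not (X implies V): α-rule — add X, not V.
        ((Z implies (not not Y and not Y)) implies not X): β-rule — branch into not (Z implies (not not Y and not Y))  //  not X.
          branch 1.2.1 (add not (Z implies (not not Y and not Y))):
            not (Z implies (not not Y and not Y)): α-rule — add Z, not (not not Y and not Y).
            not (X and not Z): β-rule — branch into not X  //  not not Z.
              branch 1.2.1.1 (add not X):
                × closes — contains both X and not X.
              branch 1.2.1.2 (add not not Z):
                not (not not Y and not Y): β-rule — branch into not not not Y  //  not not Y.
                  branch 1.2.1.2.1 (add not not not Y):
                    not not not Y: drop double negation, giving not Y.
                    ○ open, literals {V=false, X=true, Y=false, Z=true}.
                  branch 1.2.1.2.2 (add not not Y):
                    ○ open, literals {V=false, X=true, Y=true, Z=true}.
          branch 1.2.2 (add not X):
            × closes — contains both X and not X.
  branch 2 (add (Z and V)):
    (Z and V): α-rule — add Z, V.
    ○ open, literals {V=true, Z=true}.
5 branches closed, 5 open.
Each open branch fixes some atoms; the unmentioned ones are free. Counting distinct full assignments: branch {X=true, Z=false} (Y, W, V) contributes 8 new; branch {V=true, X=true, Z=false} (Y, W) contributes 0 new; branch {V=false, X=true, Y=false, Z=true} (W) contributes 2 new; branch {V=false, X=true, Y=true, Z=true} (W) contributes 2 new; branch {V=true, Z=true} (X, Y, W) contributes 8 new. Total: 20.

20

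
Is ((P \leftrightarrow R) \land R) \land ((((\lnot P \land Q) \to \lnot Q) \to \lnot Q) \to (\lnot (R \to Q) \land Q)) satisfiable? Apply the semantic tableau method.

Initial set: {(((P \leftrightarrow R) \land R) \land ((((\lnot P \land Q) \to \lnot Q) \to \lnot Q) \to (\lnot (R \to Q) \land Q)))}.
(((P \leftrightarrow R) \land R) \land ((((\lnot P \land Q) \to \lnot Q) \to \lnot Q) \to (\lnot (R \to Q) \land Q))): α-rule — add ((P \leftrightarrow R) \land R), ((((\lnot P \land Q) \to \lnot Q) \to \lnot Q) \to (\lnot (R \to Q) \land Q)).
((P \leftrightarrow R) \land R): α-rule — add (P \leftrightarrow R), R.
((((\lnot P \land Q) \to \lnot Q) \to \lnot Q) \to (\lnot (R \to Q) \land Q)): β-rule — branch into \lnot (((\lnot P \land Q) \to \lnot Q) \to \lnot Q)  //  (\lnot (R \to Q) \land Q).
  branch 1 (add \lnot (((\lnot P \land Q) \to \lnot Q) \to \lnot Q)):
    \lnot (((\lnot P \land Q) \to \lnot Q) \to \lnot Q): α-rule — add ((\lnot P \land Q) \to \lnot Q), \lnot \lnot Q.
    (P \leftrightarrow R): β-rule — branch into P, R  //  \lnot P, \lnot R.
      branch 1.1 (add P, R):
        ((\lnot P \land Q) \to \lnot Q): β-rule — branch into \lnot (\lnot P \land Q)  //  \lnot Q.
          branch 1.1.1 (add \lnot (\lnot P \land Q)):
            \lnot (\lnot P \land Q): β-rule — branch into \lnot \lnot P  //  \lnot Q.
              branch 1.1.1.1 (add \lnot \lnot P):
                ○ open, literals {P=true, Q=true, R=true}.
              branch 1.1.1.2 (add \lnot Q):
                × closes — contains both Q and \lnot Q.
          branch 1.1.2 (add \lnot Q):
            × closes — contains both Q and \lnot Q.
      branch 1.2 (add \lnot P, \lnot R):
        × closes — contains both R and \lnot R.
  branch 2 (add (\lnot (R \to Q) \land Q)):
    (\lnot (R \to Q) \land Q): α-rule — add \lnot (R \to Q), Q.
    \lnot (R \to Q): α-rule — add R, \lnot Q.
    × closes — contains both Q and \lnot Q.
4 branches closed, 1 open.
An open branch gives a satisfying assignment: P=true, Q=true, R=true.

Satisfiable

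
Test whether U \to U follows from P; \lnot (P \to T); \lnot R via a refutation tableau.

Yes

Initial set: {P; \lnot (P \to T); \lnot R; \lnot (U \to U)}.
\lnot (P \to T): α-rule — add P, \lnot T.
\lnot (U \to U): α-rule — add U, \lnot U.
× closes — contains both U and \lnot U.
All 1 branch closes.
Every branch closed, so the premises entail the conclusion.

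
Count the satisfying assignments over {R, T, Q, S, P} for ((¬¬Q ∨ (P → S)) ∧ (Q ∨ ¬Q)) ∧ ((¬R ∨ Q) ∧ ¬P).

12

Initial set: {(((¬¬Q ∨ (P → S)) ∧ (Q ∨ ¬Q)) ∧ ((¬R ∨ Q) ∧ ¬P))}.
(((¬¬Q ∨ (P → S)) ∧ (Q ∨ ¬Q)) ∧ ((¬R ∨ Q) ∧ ¬P)): α-rule — add ((¬¬Q ∨ (P → S)) ∧ (Q ∨ ¬Q)), ((¬R ∨ Q) ∧ ¬P).
((¬¬Q ∨ (P → S)) ∧ (Q ∨ ¬Q)): α-rule — add (¬¬Q ∨ (P → S)), (Q ∨ ¬Q).
((¬R ∨ Q) ∧ ¬P): α-rule — add (¬R ∨ Q), ¬P.
(¬¬Q ∨ (P → S)): β-rule — branch into ¬¬Q  //  (P → S).
  branch 1 (add ¬¬Q):
    ¬¬Q: drop double negation, giving Q.
    (Q ∨ ¬Q): β-rule — branch into Q  //  ¬Q.
      branch 1.1 (add Q):
        (¬R ∨ Q): β-rule — branch into ¬R  //  Q.
          branch 1.1.1 (add ¬R):
            ○ open, literals {P=false, Q=true, R=false}.
          branch 1.1.2 (add Q):
            ○ open, literals {P=false, Q=true}.
      branch 1.2 (add ¬Q):
        × closes — contains both Q and ¬Q.
  branch 2 (add (P → S)):
    (Q ∨ ¬Q): β-rule — branch into Q  //  ¬Q.
      branch 2.1 (add Q):
        (¬R ∨ Q): β-rule — branch into ¬R  //  Q.
          branch 2.1.1 (add ¬R):
            (P → S): β-rule — branch into ¬P  //  S.
              branch 2.1.1.1 (add ¬P):
                ○ open, literals {P=false, Q=true, R=false}.
              branch 2.1.1.2 (add S):
                ○ open, literals {P=false, Q=true, R=false, S=true}.
          branch 2.1.2 (add Q):
            (P → S): β-rule — branch into ¬P  //  S.
              branch 2.1.2.1 (add ¬P):
                ○ open, literals {P=false, Q=true}.
              branch 2.1.2.2 (add S):
                ○ open, literals {P=false, Q=true, S=true}.
      branch 2.2 (add ¬Q):
        (¬R ∨ Q): β-rule — branch into ¬R  //  Q.
          branch 2.2.1 (add ¬R):
            (P → S): β-rule — branch into ¬P  //  S.
              branch 2.2.1.1 (add ¬P):
                ○ open, literals {P=false, Q=false, R=false}.
              branch 2.2.1.2 (add S):
                ○ open, literals {P=false, Q=false, R=false, S=true}.
          branch 2.2.2 (add Q):
            × closes — contains both Q and ¬Q.
2 branches closed, 8 open.
Each open branch fixes some atoms; the unmentioned ones are free. Counting distinct full assignments: branch {P=false, Q=true, R=false} (T, S) contributes 4 new; branch {P=false, Q=true} (R, T, S) contributes 4 new; branch {P=false, Q=true, R=false} (T, S) contributes 0 new; branch {P=false, Q=true, R=false, S=true} (T) contributes 0 new; branch {P=false, Q=true} (R, T, S) contributes 0 new; branch {P=false, Q=true, S=true} (R, T) contributes 0 new; branch {P=false, Q=false, R=false} (T, S) contributes 4 new; branch {P=false, Q=false, R=false, S=true} (T) contributes 0 new. Total: 12.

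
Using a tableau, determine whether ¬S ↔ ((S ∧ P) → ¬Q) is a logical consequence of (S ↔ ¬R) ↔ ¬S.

No

Initial set: {((S ↔ ¬R) ↔ ¬S); ¬(¬S ↔ ((S ∧ P) → ¬Q))}.
((S ↔ ¬R) ↔ ¬S): β-rule — branch into (S ↔ ¬R), ¬S  //  ¬(S ↔ ¬R), ¬¬S.
  branch 1 (add (S ↔ ¬R), ¬S):
    ¬(¬S ↔ ((S ∧ P) → ¬Q)): β-rule — branch into ¬S, ¬((S ∧ P) → ¬Q)  //  ¬¬S, ((S ∧ P) → ¬Q).
      branch 1.1 (add ¬S, ¬((S ∧ P) → ¬Q)):
        ¬((S ∧ P) → ¬Q): α-rule — add (S ∧ P), ¬¬Q.
        (S ∧ P): α-rule — add S, P.
        × closes — contains both S and ¬S.
      branch 1.2 (add ¬¬S, ((S ∧ P) → ¬Q)):
        × closes — contains both S and ¬S.
  branch 2 (add ¬(S ↔ ¬R), ¬¬S):
    ¬(¬S ↔ ((S ∧ P) → ¬Q)): β-rule — branch into ¬S, ¬((S ∧ P) → ¬Q)  //  ¬¬S, ((S ∧ P) → ¬Q).
      branch 2.1 (add ¬S, ¬((S ∧ P) → ¬Q)):
        × closes — contains both S and ¬S.
      branch 2.2 (add ¬¬S, ((S ∧ P) → ¬Q)):
        ¬(S ↔ ¬R): β-rule — branch into S, ¬¬R  //  ¬S, ¬R.
          branch 2.2.1 (add S, ¬¬R):
            ((S ∧ P) → ¬Q): β-rule — branch into ¬(S ∧ P)  //  ¬Q.
              branch 2.2.1.1 (add ¬(S ∧ P)):
                ¬(S ∧ P): β-rule — branch into ¬S  //  ¬P.
                  branch 2.2.1.1.1 (add ¬S):
                    × closes — contains both S and ¬S.
                  branch 2.2.1.1.2 (add ¬P):
                    ○ open, literals {P=false, R=true, S=true}.
              branch 2.2.1.2 (add ¬Q):
                ○ open, literals {Q=false, R=true, S=true}.
          branch 2.2.2 (add ¬S, ¬R):
            × closes — contains both S and ¬S.
5 branches closed, 2 open.
An open branch gives a countermodel: P=false, R=true, S=true (unmentioned atoms arbitrary); the premises hold there but the conclusion fails.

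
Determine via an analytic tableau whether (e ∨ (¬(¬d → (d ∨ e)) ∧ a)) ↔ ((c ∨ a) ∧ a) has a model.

Initial set: {((e ∨ (¬(¬d → (d ∨ e)) ∧ a)) ↔ ((c ∨ a) ∧ a))}.
((e ∨ (¬(¬d → (d ∨ e)) ∧ a)) ↔ ((c ∨ a) ∧ a)): β-rule — branch into (e ∨ (¬(¬d → (d ∨ e)) ∧ a)), ((c ∨ a) ∧ a)  //  ¬(e ∨ (¬(¬d → (d ∨ e)) ∧ a)), ¬((c ∨ a) ∧ a).
  branch 1 (add (e ∨ (¬(¬d → (d ∨ e)) ∧ a)), ((c ∨ a) ∧ a)):
    ((c ∨ a) ∧ a): α-rule — add (c ∨ a), a.
    (e ∨ (¬(¬d → (d ∨ e)) ∧ a)): β-rule — branch into e  //  (¬(¬d → (d ∨ e)) ∧ a).
      branch 1.1 (add e):
        (c ∨ a): β-rule — branch into c  //  a.
          branch 1.1.1 (add c):
            ○ open, literals {a=1, c=1, e=1}.
          branch 1.1.2 (add a):
            ○ open, literals {a=1, e=1}.
      branch 1.2 (add (¬(¬d → (d ∨ e)) ∧ a)):
        (¬(¬d → (d ∨ e)) ∧ a): α-rule — add ¬(¬d → (d ∨ e)), a.
        ¬(¬d → (d ∨ e)): α-rule — add ¬d, ¬(d ∨ e).
        ¬(d ∨ e): α-rule — add ¬d, ¬e.
        (c ∨ a): β-rule — branch into c  //  a.
          branch 1.2.1 (add c):
            ○ open, literals {a=1, c=1, d=0, e=0}.
          branch 1.2.2 (add a):
            ○ open, literals {a=1, d=0, e=0}.
  branch 2 (add ¬(e ∨ (¬(¬d → (d ∨ e)) ∧ a)), ¬((c ∨ a) ∧ a)):
    ¬(e ∨ (¬(¬d → (d ∨ e)) ∧ a)): α-rule — add ¬e, ¬(¬(¬d → (d ∨ e)) ∧ a).
    ¬((c ∨ a) ∧ a): β-rule — branch into ¬(c ∨ a)  //  ¬a.
      branch 2.1 (add ¬(c ∨ a)):
        ¬(c ∨ a): α-rule — add ¬c, ¬a.
        ¬(¬(¬d → (d ∨ e)) ∧ a): β-rule — branch into ¬¬(¬d → (d ∨ e))  //  ¬a.
          branch 2.1.1 (add ¬¬(¬d → (d ∨ e))):
            ¬¬(¬d → (d ∨ e)): β-rule — branch into ¬¬d  //  (d ∨ e).
              branch 2.1.1.1 (add ¬¬d):
                ○ open, literals {a=0, c=0, d=1, e=0}.
              branch 2.1.1.2 (add (d ∨ e)):
                (d ∨ e): β-rule — branch into d  //  e.
                  branch 2.1.1.2.1 (add d):
                    ○ open, literals {a=0, c=0, d=1, e=0}.
                  branch 2.1.1.2.2 (add e):
                    × closes — contains both e and ¬e.
          branch 2.1.2 (add ¬a):
            ○ open, literals {a=0, c=0, e=0}.
      branch 2.2 (add ¬a):
        ¬(¬(¬d → (d ∨ e)) ∧ a): β-rule — branch into ¬¬(¬d → (d ∨ e))  //  ¬a.
          branch 2.2.1 (add ¬¬(¬d → (d ∨ e))):
            ¬¬(¬d → (d ∨ e)): β-rule — branch into ¬¬d  //  (d ∨ e).
              branch 2.2.1.1 (add ¬¬d):
                ○ open, literals {a=0, d=1, e=0}.
              branch 2.2.1.2 (add (d ∨ e)):
                (d ∨ e): β-rule — branch into d  //  e.
                  branch 2.2.1.2.1 (add d):
                    ○ open, literals {a=0, d=1, e=0}.
                  branch 2.2.1.2.2 (add e):
                    × closes — contains both e and ¬e.
          branch 2.2.2 (add ¬a):
            ○ open, literals {a=0, e=0}.
2 branches closed, 10 open.
An open branch gives a satisfying assignment: a=1, c=1, e=1.

Satisfiable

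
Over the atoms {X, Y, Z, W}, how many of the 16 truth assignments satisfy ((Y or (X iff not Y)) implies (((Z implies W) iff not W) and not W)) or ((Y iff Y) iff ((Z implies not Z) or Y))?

14

Initial set: {(((Y or (X iff not Y)) implies (((Z implies W) iff not W) and not W)) or ((Y iff Y) iff ((Z implies not Z) or Y)))}.
(((Y or (X iff not Y)) implies (((Z implies W) iff not W) and not W)) or ((Y iff Y) iff ((Z implies not Z) or Y))): β-rule — branch into ((Y or (X iff not Y)) implies (((Z implies W) iff not W) and not W))  //  ((Y iff Y) iff ((Z implies not Z) or Y)).
  branch 1 (add ((Y or (X iff not Y)) implies (((Z implies W) iff not W) and not W))):
    ((Y or (X iff not Y)) implies (((Z implies W) iff not W) and not W)): β-rule — branch into not (Y or (X iff not Y))  //  (((Z implies W) iff not W) and not W).
      branch 1.1 (add not (Y or (X iff not Y))):
        not (Y or (X iff not Y)): α-rule — add not Y, not (X iff not Y).
        not (X iff not Y): β-rule — branch into X, not not Y  //  not X, not Y.
          branch 1.1.1 (add X, not not Y):
            × closes — contains both Y and not Y.
          branch 1.1.2 (add not X, not Y):
            ○ open, literals {X=0, Y=0}.
      branch 1.2 (add (((Z implies W) iff not W) and not W)):
        (((Z implies W) iff not W) and not W): α-rule — add ((Z implies W) iff not W), not W.
        ((Z implies W) iff not W): β-rule — branch into (Z implies W), not W  //  not (Z implies W), not not W.
          branch 1.2.1 (add (Z implies W), not W):
            (Z implies W): β-rule — branch into not Z  //  W.
              branch 1.2.1.1 (add not Z):
                ○ open, literals {W=0, Z=0}.
              branch 1.2.1.2 (add W):
                × closes — contains both W and not W.
          branch 1.2.2 (add not (Z implies W), not not W):
            × closes — contains both W and not W.
  branch 2 (add ((Y iff Y) iff ((Z implies not Z) or Y))):
    ((Y iff Y) iff ((Z implies not Z) or Y)): β-rule — branch into (Y iff Y), ((Z implies not Z) or Y)  //  not (Y iff Y), not ((Z implies not Z) or Y).
      branch 2.1 (add (Y iff Y), ((Z implies not Z) or Y)):
        (Y iff Y): β-rule — branch into Y, Y  //  not Y, not Y.
          branch 2.1.1 (add Y, Y):
            ((Z implies not Z) or Y): β-rule — branch into (Z implies not Z)  //  Y.
              branch 2.1.1.1 (add (Z implies not Z)):
                (Z implies not Z): β-rule — branch into not Z  //  not Z.
                  branch 2.1.1.1.1 (add not Z):
                    ○ open, literals {Y=1, Z=0}.
                  branch 2.1.1.1.2 (add not Z):
                    ○ open, literals {Y=1, Z=0}.
              branch 2.1.1.2 (add Y):
                ○ open, literals {Y=1}.
          branch 2.1.2 (add not Y, not Y):
            ((Z implies not Z) or Y): β-rule — branch into (Z implies not Z)  //  Y.
              branch 2.1.2.1 (add (Z implies not Z)):
                (Z implies not Z): β-rule — branch into not Z  //  not Z.
                  branch 2.1.2.1.1 (add not Z):
                    ○ open, literals {Y=0, Z=0}.
                  branch 2.1.2.1.2 (add not Z):
                    ○ open, literals {Y=0, Z=0}.
              branch 2.1.2.2 (add Y):
                × closes — contains both Y and not Y.
      branch 2.2 (add not (Y iff Y), not ((Z implies not Z) or Y)):
        not ((Z implies not Z) or Y): α-rule — add not (Z implies not Z), not Y.
        not (Z implies not Z): α-rule — add Z, not not Z.
        not (Y iff Y): β-rule — branch into Y, not Y  //  not Y, Y.
          branch 2.2.1 (add Y, not Y):
            × closes — contains both Y and not Y.
          branch 2.2.2 (add not Y, Y):
            × closes — contains both Y and not Y.
6 branches closed, 7 open.
Each open branch fixes some atoms; the unmentioned ones are free. Counting distinct full assignments: branch {X=0, Y=0} (Z, W) contributes 4 new; branch {W=0, Z=0} (X, Y) contributes 3 new; branch {Y=1, Z=0} (X, W) contributes 2 new; branch {Y=1, Z=0} (X, W) contributes 0 new; branch {Y=1} (X, Z, W) contributes 4 new; branch {Y=0, Z=0} (X, W) contributes 1 new; branch {Y=0, Z=0} (X, W) contributes 0 new. Total: 14.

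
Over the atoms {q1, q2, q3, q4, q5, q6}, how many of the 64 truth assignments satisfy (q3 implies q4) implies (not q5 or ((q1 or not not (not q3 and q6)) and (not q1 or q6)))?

50

Initial set: {((q3 implies q4) implies (not q5 or ((q1 or not not (not q3 and q6)) and (not q1 or q6))))}.
((q3 implies q4) implies (not q5 or ((q1 or not not (not q3 and q6)) and (not q1 or q6)))): β-rule — branch into not (q3 implies q4)  //  (not q5 or ((q1 or not not (not q3 and q6)) and (not q1 or q6))).
  branch 1 (add not (q3 implies q4)):
    not (q3 implies q4): α-rule — add q3, not q4.
    ○ open, literals {q3=T, q4=F}.
  branch 2 (add (not q5 or ((q1 or not not (not q3 and q6)) and (not q1 or q6)))):
    (not q5 or ((q1 or not not (not q3 and q6)) and (not q1 or q6))): β-rule — branch into not q5  //  ((q1 or not not (not q3 and q6)) and (not q1 or q6)).
      branch 2.1 (add not q5):
        ○ open, literals {q5=F}.
      branch 2.2 (add ((q1 or not not (not q3 and q6)) and (not q1 or q6))):
        ((q1 or not not (not q3 and q6)) and (not q1 or q6)): α-rule — add (q1 or not not (not q3 and q6)), (not q1 or q6).
        (q1 or not not (not q3 and q6)): β-rule — branch into q1  //  not not (not q3 and q6).
          branch 2.2.1 (add q1):
            (not q1 or q6): β-rule — branch into not q1  //  q6.
              branch 2.2.1.1 (add not q1):
                × closes — contains both q1 and not q1.
              branch 2.2.1.2 (add q6):
                ○ open, literals {q1=T, q6=T}.
          branch 2.2.2 (add not not (not q3 and q6)):
            not not (not q3 and q6): drop double negation, giving (not q3 and q6).
            (not q3 and q6): α-rule — add not q3, q6.
            (not q1 or q6): β-rule — branch into not q1  //  q6.
              branch 2.2.2.1 (add not q1):
                ○ open, literals {q1=F, q3=F, q6=T}.
              branch 2.2.2.2 (add q6):
                ○ open, literals {q3=F, q6=T}.
1 branch closed, 5 open.
Each open branch fixes some atoms; the unmentioned ones are free. Counting distinct full assignments: branch {q3=T, q4=F} (q1, q2, q5, q6) contributes 16 new; branch {q5=F} (q1, q2, q3, q4, q6) contributes 24 new; branch {q1=T, q6=T} (q2, q3, q4, q5) contributes 6 new; branch {q1=F, q3=F, q6=T} (q2, q4, q5) contributes 4 new; branch {q3=F, q6=T} (q1, q2, q4, q5) contributes 0 new. Total: 50.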